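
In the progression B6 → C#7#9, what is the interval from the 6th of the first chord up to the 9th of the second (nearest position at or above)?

B6 has G# as its 6th, and C#7#9 has D## as its 9th.
G# up to D## is 8 semitones, a half step wider than a perfect fifth, so the interval is augmented.

augmented fifth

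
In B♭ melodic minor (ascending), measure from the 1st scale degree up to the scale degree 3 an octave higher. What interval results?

minor tenth

Spelling B♭ melodic minor (ascending): B♭ C D♭ E♭ F G A.
That puts B♭ below D♭.
From B♭ to D♭: 15 semitones over a tenth = minor.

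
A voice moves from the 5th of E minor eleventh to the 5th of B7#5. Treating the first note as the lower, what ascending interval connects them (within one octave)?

A5

The 5th of E minor eleventh is B; the 5th of B7#5 is F##.
From B to F##: 8 semitones over a fifth = augmented.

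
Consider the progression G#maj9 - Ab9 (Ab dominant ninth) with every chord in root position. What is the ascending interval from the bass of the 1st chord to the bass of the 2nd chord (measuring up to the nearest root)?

diminished second

The roots are G# and Ab.
2 letter names make it a second; at 0 semitones (a whole step narrower than major) the quality is diminished.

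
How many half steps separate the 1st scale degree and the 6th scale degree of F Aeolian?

8

The scale is F G Ab Bb C Db Eb.
F up to Db is a minor sixth — 8 semitones.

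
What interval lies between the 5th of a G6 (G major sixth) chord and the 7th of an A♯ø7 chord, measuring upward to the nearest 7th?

augmented 4th

The 5th of G6 (G major sixth) is D; the 7th of A♯ø7 is G♯.
From D to G♯: 6 semitones over a fourth = augmented.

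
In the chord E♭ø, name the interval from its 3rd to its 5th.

E♭ø is spelled E♭-G♭-B𝄫-D♭.
The 3rd is G♭ and the 5th is B𝄫.
G♭ up to B𝄫 is 3 semitones, a half step narrower than a major third, so the interval is minor.

minor third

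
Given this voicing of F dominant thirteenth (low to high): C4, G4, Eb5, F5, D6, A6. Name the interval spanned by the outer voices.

major 20th

The outer voices are C4 and A6.
C up to A spans 20 letter names and 33 semitones — a major 20th.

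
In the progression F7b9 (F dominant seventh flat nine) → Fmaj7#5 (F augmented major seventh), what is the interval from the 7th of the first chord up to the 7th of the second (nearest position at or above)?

The 7th of F7b9 (F dominant seventh flat nine) is Eb; the 7th of Fmaj7#5 (F augmented major seventh) is E.
Eb up to E is 1 semitone, a half step wider than a perfect unison, so the interval is augmented.

augmented 1st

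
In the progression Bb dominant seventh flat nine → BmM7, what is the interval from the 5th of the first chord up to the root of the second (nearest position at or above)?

augmented 4th

The 5th of Bb dominant seventh flat nine is F; the root of BmM7 is B.
From F to B: 6 semitones over a fourth = augmented.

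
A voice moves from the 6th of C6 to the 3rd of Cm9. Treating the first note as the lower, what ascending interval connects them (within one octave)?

d5

The 6th of C6 is A; the 3rd of Cm9 is Eb.
From A to Eb: 6 semitones over a fifth = diminished.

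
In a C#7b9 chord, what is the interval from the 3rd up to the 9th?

diminished seventh

Spelling the chord: C# E# G# B D.
3rd = E#; 9th = D.
E# up to D is 9 semitones, a whole step narrower than a major seventh, so the interval is diminished.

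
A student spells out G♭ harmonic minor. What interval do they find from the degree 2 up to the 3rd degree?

minor 2nd

G♭ harmonic minor: G♭ A♭ B𝄫 C♭ D♭ E𝄫 F.
That puts A♭ below B𝄫.
A♭ up to B𝄫 is 1 semitone, a half step narrower than a major second, so the interval is minor.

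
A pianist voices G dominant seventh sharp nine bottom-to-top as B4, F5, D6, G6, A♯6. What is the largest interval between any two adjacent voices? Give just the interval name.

Adjacent intervals: B4→F5 = diminished fifth; F5→D6 = major sixth; D6→G6 = perfect fourth; G6→A♯6 = augmented second.
The largest is F5 to D6, a major sixth (9 semitones).

M6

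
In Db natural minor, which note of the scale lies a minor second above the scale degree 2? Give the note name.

Fb

The scale is Db Eb Fb Gb Ab Bbb Cb.
The scale degree 2 is Eb; a minor second above that is Fb — scale degree 3.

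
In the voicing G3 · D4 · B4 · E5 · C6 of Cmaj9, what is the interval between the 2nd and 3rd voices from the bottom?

Those voices are D4 and B4.
Counting 6 letters and 9 half steps from D gives a major sixth.

major 6th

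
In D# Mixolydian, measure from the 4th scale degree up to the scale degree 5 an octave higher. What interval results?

D# mixolydian: D# E# F## G# A# B# C#.
That puts G# below A#.
G# up to A# spans 9 letter names and 14 semitones — a major ninth.

major ninth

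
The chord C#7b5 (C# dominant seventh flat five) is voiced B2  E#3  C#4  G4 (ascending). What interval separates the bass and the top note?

minor thirteenth

The outer voices are B2 and G4.
13 letter names make it a thirteenth; at 20 semitones (a half step narrower than major) the quality is minor.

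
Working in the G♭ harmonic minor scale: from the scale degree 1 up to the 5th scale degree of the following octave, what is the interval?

perfect 12th

G♭ harmonic minor: G♭ A♭ B𝄫 C♭ D♭ E𝄫 F.
That puts G♭ below D♭.
G♭ up to D♭ spans 12 letter names and 19 semitones — a perfect twelfth.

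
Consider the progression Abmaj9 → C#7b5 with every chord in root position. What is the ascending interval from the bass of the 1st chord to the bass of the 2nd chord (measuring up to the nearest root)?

A3

The roots are Ab and C#.
Ab up to C# is 5 semitones, a half step wider than a major third, so the interval is augmented.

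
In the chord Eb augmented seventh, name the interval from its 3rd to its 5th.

Spelling the chord: Eb, G, B, Db.
That puts G below B.
G up to B spans 3 letter names and 4 semitones — a major third.

major third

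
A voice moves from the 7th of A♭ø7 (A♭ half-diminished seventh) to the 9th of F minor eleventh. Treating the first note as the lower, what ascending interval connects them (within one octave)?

A♭ø7 (A♭ half-diminished seventh) has G♭ as its 7th, and F minor eleventh has G as its 9th.
From G♭ to G: 1 semitone over a unison = augmented.

augmented 1st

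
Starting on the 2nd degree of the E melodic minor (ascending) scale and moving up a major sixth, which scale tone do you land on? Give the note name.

D#

The scale is E F# G A B C# D#.
The 2nd degree is F#; a major sixth above that is D# — scale degree 7.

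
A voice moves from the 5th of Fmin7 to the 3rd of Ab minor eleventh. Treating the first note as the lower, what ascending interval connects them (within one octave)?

The 5th of Fmin7 is C; the 3rd of Ab minor eleventh is Cb.
8 letter names make it an octave; at 11 semitones (a half step narrower than perfect) the quality is diminished.

diminished 8th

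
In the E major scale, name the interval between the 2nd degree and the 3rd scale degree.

major 2nd

E major: E F♯ G♯ A B C♯ D♯.
The 2nd degree is F♯ and the degree 3 is G♯.
Counting 2 letters and 2 half steps from F♯ gives a major second.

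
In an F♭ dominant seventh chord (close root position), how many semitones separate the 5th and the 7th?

Spelling the chord: F♭ A♭ C♭ E𝄫.
C♭ to E𝄫 is a minor third: 3 semitones.

3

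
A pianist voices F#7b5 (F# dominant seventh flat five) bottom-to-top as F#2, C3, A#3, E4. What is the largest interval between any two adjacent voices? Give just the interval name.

Adjacent intervals: F#2→C3 = diminished fifth; C3→A#3 = augmented sixth; A#3→E4 = diminished fifth.
The largest is C3 to A#3, an augmented sixth (10 semitones).

augmented sixth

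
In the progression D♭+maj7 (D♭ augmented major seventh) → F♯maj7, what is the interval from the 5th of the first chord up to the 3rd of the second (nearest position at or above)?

augmented 1st

D♭+maj7 (D♭ augmented major seventh) has A as its 5th, and F♯maj7 has A♯ as its 3rd.
From A to A♯: 1 semitone over a unison = augmented.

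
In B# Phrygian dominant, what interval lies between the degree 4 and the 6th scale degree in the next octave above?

The scale runs B# C# D## E# F## G# A#.
So we need the interval from E# up to G#.
10 letter names make it a tenth; at 15 semitones (a half step narrower than major) the quality is minor.

m10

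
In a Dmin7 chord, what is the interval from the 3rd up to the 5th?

D minor seventh is spelled D–F–A–C.
That puts F below A.
Counting 3 letters and 4 half steps from F gives a major third.

major third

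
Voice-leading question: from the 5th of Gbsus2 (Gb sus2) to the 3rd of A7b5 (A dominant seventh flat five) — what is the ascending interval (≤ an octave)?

augmented 7th

Gbsus2 (Gb sus2) has Db as its 5th, and A7b5 (A dominant seventh flat five) has C# as its 3rd.
7 letter names make it a seventh; at 12 semitones (a half step wider than major) the quality is augmented.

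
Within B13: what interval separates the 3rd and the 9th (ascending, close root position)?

minor seventh

Spelling the chord: B–D#–F#–A–C#–G#.
3rd = D#; 9th = C#.
7 letter names make it a seventh; at 10 semitones (a half step narrower than major) the quality is minor.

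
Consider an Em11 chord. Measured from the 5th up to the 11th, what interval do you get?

E minor eleventh: E-G-B-D-F#-A.
The 5th is B and the 11th is A.
B up to A is 10 semitones, a half step narrower than a major seventh, so the interval is minor.

minor seventh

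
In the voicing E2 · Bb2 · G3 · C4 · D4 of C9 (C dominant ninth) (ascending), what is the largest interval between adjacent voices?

major sixth

Adjacent intervals: E2→Bb2 = diminished fifth; Bb2→G3 = major sixth; G3→C4 = perfect fourth; C4→D4 = major second.
The largest is Bb2 to G3, a major sixth (9 semitones).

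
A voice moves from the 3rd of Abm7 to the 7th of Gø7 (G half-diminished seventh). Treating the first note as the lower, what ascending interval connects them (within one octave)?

augmented 4th

Abm7 has Cb as its 3rd, and Gø7 (G half-diminished seventh) has F as its 7th.
From Cb to F: 6 semitones over a fourth = augmented.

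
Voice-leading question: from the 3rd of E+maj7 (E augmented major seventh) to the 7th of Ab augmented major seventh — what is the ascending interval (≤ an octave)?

d8

The 3rd of E+maj7 (E augmented major seventh) is G#; the 7th of Ab augmented major seventh is G.
G# up to G is 11 semitones, a half step narrower than a perfect octave, so the interval is diminished.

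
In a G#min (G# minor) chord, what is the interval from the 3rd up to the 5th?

Spelling the chord: G# B D#.
3rd = B; 5th = D#.
Counting 3 letters and 4 half steps from B gives a major third.

M3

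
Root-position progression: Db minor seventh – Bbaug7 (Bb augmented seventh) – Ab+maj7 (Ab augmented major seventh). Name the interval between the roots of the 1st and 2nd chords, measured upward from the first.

The roots are Db and Bb.
Counting 6 letters and 9 half steps from Db gives a major sixth.

major sixth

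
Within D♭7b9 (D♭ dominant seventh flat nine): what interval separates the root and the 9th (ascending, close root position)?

Spelling the chord: D♭-F-A♭-C♭-E𝄫.
So we need the interval from D♭ up to E𝄫.
D♭ up to E𝄫 is 13 semitones, a half step narrower than a major ninth, so the interval is minor.

minor 9th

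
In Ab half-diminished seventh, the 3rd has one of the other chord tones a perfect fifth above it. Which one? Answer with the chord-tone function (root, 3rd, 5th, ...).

Abø (Ab half-diminished seventh): Ab–Cb–Ebb–Gb.
The 3rd is Cb. A perfect fifth above Cb is Gb.
Gb is the chord's 7th.

7th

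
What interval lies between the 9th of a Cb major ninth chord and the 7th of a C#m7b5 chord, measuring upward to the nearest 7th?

augmented sixth

Cb major ninth has Db as its 9th, and C#m7b5 has B as its 7th.
Db up to B is 10 semitones, a half step wider than a major sixth, so the interval is augmented.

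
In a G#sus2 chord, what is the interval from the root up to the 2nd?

The chord tones of G# sus2 are G#-A#-D#.
Root = G#; 2nd = A#.
G# up to A# spans 2 letter names and 2 semitones — a major second.

major second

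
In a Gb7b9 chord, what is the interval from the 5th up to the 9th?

diminished fifth

Gb dominant seventh flat nine: Gb-Bb-Db-Fb-Abb.
The 5th is Db and the 9th is Abb.
From Db to Abb: 6 semitones over a fifth = diminished.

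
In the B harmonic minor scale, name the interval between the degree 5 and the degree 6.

The scale runs B C# D E F# G A#.
The degree 5 is F# and the degree 6 is G.
F# up to G is 1 semitone, a half step narrower than a major second, so the interval is minor.

minor 2nd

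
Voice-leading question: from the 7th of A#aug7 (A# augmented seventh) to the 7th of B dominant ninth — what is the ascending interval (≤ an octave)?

A#aug7 (A# augmented seventh) has G# as its 7th, and B dominant ninth has A as its 7th.
2 letter names make it a second; at 1 semitone (a half step narrower than major) the quality is minor.

minor 2nd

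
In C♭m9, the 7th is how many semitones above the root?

The chord tones of C♭min9 (C♭ minor ninth) are C♭–E𝄫–G♭–B𝄫–D♭.
C♭ to B𝄫 is a minor seventh: 10 semitones.

10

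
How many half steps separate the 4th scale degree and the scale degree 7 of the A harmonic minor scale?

6

The scale is A B C D E F G#.
D up to G# is an augmented fourth — 6 semitones.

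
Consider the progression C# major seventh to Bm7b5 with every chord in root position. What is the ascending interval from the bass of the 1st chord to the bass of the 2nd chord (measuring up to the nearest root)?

minor 7th

The roots are C# and B.
C# up to B is 10 semitones, a half step narrower than a major seventh, so the interval is minor.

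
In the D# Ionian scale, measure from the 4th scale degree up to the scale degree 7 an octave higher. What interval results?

D# major: D# E# F## G# A# B# C##.
That puts G# below C##.
11 letter names make it an eleventh; at 18 semitones (a half step wider than perfect) the quality is augmented.

augmented 11th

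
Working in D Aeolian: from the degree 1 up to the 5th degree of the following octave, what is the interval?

P12

Spelling D Aeolian: D E F G A B♭ C.
That puts D below A.
Counting 12 letters and 19 half steps from D gives a perfect twelfth.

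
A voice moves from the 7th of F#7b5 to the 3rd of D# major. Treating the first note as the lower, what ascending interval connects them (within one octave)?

augmented second

F#7b5 has E as its 7th, and D# major has F## as its 3rd.
2 letter names make it a second; at 3 semitones (a half step wider than major) the quality is augmented.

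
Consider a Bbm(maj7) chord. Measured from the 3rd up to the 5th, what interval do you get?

The chord tones of BbmM7 (Bb minor-major seventh) are Bb-Db-F-A.
That puts Db below F.
Counting 3 letters and 4 half steps from Db gives a major third.

major third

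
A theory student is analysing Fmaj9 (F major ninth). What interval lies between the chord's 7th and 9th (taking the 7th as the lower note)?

minor 3rd

The chord tones of Fmaj9 (F major ninth) are F, A, C, E, G.
That puts E below G.
E up to G is 3 semitones, a half step narrower than a major third, so the interval is minor.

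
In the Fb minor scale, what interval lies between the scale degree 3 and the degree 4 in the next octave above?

Fb natural minor: Fb Gb Abb Bbb Cb Dbb Ebb.
The scale degree 3 is Abb and the 4th degree (up an octave) is Bbb.
Abb up to Bbb spans 9 letter names and 14 semitones — a major ninth.

major ninth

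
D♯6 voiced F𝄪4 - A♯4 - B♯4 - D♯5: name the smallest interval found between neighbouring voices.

M2

Adjacent intervals: F𝄪4→A♯4 = minor third; A♯4→B♯4 = major second; B♯4→D♯5 = minor third.
The smallest is A♯4 to B♯4, a major second (2 semitones).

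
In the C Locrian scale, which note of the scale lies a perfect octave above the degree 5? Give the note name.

Gb

The scale is C D♭ E♭ F G♭ A♭ B♭.
The degree 5 is G♭; a perfect octave above that is G♭ — scale degree 5.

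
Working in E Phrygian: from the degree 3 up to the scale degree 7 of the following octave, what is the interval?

P12

E phrygian: E F G A B C D.
The degree 3 is G and the degree 7 (up an octave) is D.
G up to D spans 12 letter names and 19 semitones — a perfect twelfth.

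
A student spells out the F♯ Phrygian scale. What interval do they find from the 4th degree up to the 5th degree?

major second

Spelling the F♯ Phrygian scale: F♯ G A B C♯ D E.
The 4th degree is B and the scale degree 5 is C♯.
B up to C♯ spans 2 letter names and 2 semitones — a major second.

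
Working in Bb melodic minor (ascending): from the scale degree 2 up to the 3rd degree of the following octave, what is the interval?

minor ninth

Bb melodic minor: Bb C Db Eb F G A.
That puts C below Db.
C up to Db is 13 semitones, a half step narrower than a major ninth, so the interval is minor.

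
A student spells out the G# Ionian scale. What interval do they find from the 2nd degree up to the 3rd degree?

G# major: G# A# B# C# D# E# F##.
The 2nd degree is A# and the 3rd scale degree is B#.
Counting 2 letters and 2 half steps from A# gives a major second.

M2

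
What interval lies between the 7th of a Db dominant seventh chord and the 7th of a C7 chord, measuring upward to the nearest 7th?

Db dominant seventh has Cb as its 7th, and C7 has Bb as its 7th.
Cb up to Bb spans 7 letter names and 11 semitones — a major seventh.

major 7th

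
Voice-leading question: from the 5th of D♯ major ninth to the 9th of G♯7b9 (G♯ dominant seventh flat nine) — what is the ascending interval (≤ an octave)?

D♯ major ninth has A♯ as its 5th, and G♯7b9 (G♯ dominant seventh flat nine) has A as its 9th.
A♯ up to A is 11 semitones, a half step narrower than a perfect octave, so the interval is diminished.

d8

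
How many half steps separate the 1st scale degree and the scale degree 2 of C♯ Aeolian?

The scale is C♯ D♯ E F♯ G♯ A B.
C♯ up to D♯ is a major second — 2 semitones.

2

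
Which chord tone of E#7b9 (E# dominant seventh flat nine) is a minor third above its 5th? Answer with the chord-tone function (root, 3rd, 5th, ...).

7th

E#7b9 is spelled E#–G##–B#–D#–F#.
The 5th is B#. A minor third above B# is D#.
D# is the chord's 7th.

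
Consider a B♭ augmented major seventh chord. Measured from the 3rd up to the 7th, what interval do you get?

B♭maj7#5: B♭, D, F♯, A.
So we need the interval from D up to A.
D up to A spans 5 letter names and 7 semitones — a perfect fifth.

P5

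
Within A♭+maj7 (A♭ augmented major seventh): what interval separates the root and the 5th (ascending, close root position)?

augmented 5th

The chord tones of A♭ augmented major seventh are A♭ C E G.
Root = A♭; 5th = E.
A♭ up to E is 8 semitones, a half step wider than a perfect fifth, so the interval is augmented.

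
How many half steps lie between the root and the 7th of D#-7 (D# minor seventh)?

D#-7 (D# minor seventh) is spelled D# F# A# C#.
D# to C# is a minor seventh: 10 semitones.

10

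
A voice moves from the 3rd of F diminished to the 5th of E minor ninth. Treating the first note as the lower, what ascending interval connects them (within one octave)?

F diminished has A♭ as its 3rd, and E minor ninth has B as its 5th.
2 letter names make it a second; at 3 semitones (a half step wider than major) the quality is augmented.

augmented second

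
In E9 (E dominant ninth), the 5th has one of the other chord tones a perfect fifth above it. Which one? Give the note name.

E dominant ninth is spelled E, G#, B, D, F#.
The 5th is B. A perfect fifth above B is F#.
F# is the chord's 9th.

F#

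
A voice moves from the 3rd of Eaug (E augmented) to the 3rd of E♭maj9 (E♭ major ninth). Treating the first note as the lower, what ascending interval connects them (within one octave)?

The 3rd of Eaug (E augmented) is G♯; the 3rd of E♭maj9 (E♭ major ninth) is G.
From G♯ to G: 11 semitones over an octave = diminished.

d8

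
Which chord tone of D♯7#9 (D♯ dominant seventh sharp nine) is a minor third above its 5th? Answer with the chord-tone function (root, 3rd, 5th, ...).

Spelling the chord: D♯ F𝄪 A♯ C♯ E𝄪.
The 5th is A♯. A minor third above A♯ is C♯.
C♯ is the chord's 7th.

7th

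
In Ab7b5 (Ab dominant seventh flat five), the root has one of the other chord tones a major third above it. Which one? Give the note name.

Ab7b5: Ab-C-Ebb-Gb.
The root is Ab. A major third above Ab is C.
C is the chord's 3rd.

C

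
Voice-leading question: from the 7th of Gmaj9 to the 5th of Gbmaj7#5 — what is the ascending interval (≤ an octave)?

Gmaj9 has F# as its 7th, and Gbmaj7#5 has D as its 5th.
F# up to D is 8 semitones, a half step narrower than a major sixth, so the interval is minor.

minor sixth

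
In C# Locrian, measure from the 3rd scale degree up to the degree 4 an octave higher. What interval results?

C# locrian: C# D E F# G A B.
The 3rd scale degree is E and the scale degree 4 (up an octave) is F#.
E up to F# spans 9 letter names and 14 semitones — a major ninth.

major ninth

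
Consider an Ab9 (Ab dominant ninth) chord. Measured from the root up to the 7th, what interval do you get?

Spelling the chord: Ab-C-Eb-Gb-Bb.
The root is Ab and the 7th is Gb.
7 letter names make it a seventh; at 10 semitones (a half step narrower than major) the quality is minor.

minor 7th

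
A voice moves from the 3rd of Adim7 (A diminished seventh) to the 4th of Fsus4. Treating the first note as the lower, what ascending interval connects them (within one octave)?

The 3rd of Adim7 (A diminished seventh) is C; the 4th of Fsus4 is B♭.
C up to B♭ is 10 semitones, a half step narrower than a major seventh, so the interval is minor.

minor seventh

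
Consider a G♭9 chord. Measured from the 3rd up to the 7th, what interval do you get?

Spelling the chord: G♭ B♭ D♭ F♭ A♭.
That puts B♭ below F♭.
B♭ up to F♭ is 6 semitones, a half step narrower than a perfect fifth, so the interval is diminished.

d5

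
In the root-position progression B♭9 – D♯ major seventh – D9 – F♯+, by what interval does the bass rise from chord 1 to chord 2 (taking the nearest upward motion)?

augmented third

The roots are B♭ and D♯.
B♭ up to D♯ is 5 semitones, a half step wider than a major third, so the interval is augmented.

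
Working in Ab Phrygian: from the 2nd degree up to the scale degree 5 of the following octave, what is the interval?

Spelling Ab Phrygian: Ab Bbb Cb Db Eb Fb Gb.
So we need the interval from Bbb up to Eb.
From Bbb to Eb: 18 semitones over an eleventh = augmented.

A11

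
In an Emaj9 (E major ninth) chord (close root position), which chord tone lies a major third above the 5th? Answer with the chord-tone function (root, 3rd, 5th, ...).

7th

Spelling the chord: E–G♯–B–D♯–F♯.
The 5th is B. A major third above B is D♯.
D♯ is the chord's 7th.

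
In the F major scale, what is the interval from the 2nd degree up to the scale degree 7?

The scale runs F G A Bb C D E.
2nd degree = G; scale degree 7 = E.
Counting 6 letters and 9 half steps from G gives a major sixth.

major sixth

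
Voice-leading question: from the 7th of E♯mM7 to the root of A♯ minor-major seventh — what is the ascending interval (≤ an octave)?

The 7th of E♯mM7 is D𝄪; the root of A♯ minor-major seventh is A♯.
5 letter names make it a fifth; at 6 semitones (a half step narrower than perfect) the quality is diminished.

d5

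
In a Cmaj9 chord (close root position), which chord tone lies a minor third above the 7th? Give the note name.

D

Spelling the chord: C–E–G–B–D.
The 7th is B. A minor third above B is D.
D is the chord's 9th.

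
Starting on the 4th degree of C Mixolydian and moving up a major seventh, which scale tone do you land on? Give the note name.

The scale is C D E F G A Bb.
The 4th degree is F; a major seventh above that is E — scale degree 3.

E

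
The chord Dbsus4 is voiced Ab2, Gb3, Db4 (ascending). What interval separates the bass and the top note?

perfect 11th

The outer voices are Ab2 and Db4.
From Ab to Db is 17 semitones, exactly the perfect eleventh.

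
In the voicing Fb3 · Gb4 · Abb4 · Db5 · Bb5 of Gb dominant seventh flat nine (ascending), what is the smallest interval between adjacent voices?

Adjacent intervals: Fb3→Gb4 = major ninth; Gb4→Abb4 = minor second; Abb4→Db5 = augmented fourth; Db5→Bb5 = major sixth.
The smallest is Gb4 to Abb4, a minor second (1 semitone).

minor second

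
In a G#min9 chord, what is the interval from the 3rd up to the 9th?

major seventh

The chord tones of G#m9 (G# minor ninth) are G# B D# F# A#.
So we need the interval from B up to A#.
Counting 7 letters and 11 half steps from B gives a major seventh.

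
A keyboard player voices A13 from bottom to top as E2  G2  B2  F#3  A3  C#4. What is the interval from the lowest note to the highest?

The outer voices are E2 and C#4.
Counting 13 letters and 21 half steps from E gives a major thirteenth.

major 13th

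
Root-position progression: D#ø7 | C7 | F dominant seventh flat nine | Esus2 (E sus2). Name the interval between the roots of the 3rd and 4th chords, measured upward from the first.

The roots are F and E.
F up to E spans 7 letter names and 11 semitones — a major seventh.

M7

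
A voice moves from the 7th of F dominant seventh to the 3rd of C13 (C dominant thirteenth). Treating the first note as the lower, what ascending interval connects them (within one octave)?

augmented unison

The 7th of F dominant seventh is E♭; the 3rd of C13 (C dominant thirteenth) is E.
E♭ up to E is 1 semitone, a half step wider than a perfect unison, so the interval is augmented.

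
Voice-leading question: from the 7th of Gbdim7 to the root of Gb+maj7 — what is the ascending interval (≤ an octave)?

The 7th of Gbdim7 is Fbb; the root of Gb+maj7 is Gb.
Fbb up to Gb is 3 semitones, a half step wider than a major second, so the interval is augmented.

augmented second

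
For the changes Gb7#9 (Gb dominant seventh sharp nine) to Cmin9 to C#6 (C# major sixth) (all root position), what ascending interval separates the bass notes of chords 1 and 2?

The roots are Gb and C.
4 letter names make it a fourth; at 6 semitones (a half step wider than perfect) the quality is augmented.

A4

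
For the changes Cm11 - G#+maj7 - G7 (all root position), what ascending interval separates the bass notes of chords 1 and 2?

A5

The roots are C and G#.
5 letter names make it a fifth; at 8 semitones (a half step wider than perfect) the quality is augmented.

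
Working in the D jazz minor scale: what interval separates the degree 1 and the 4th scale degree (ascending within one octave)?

D melodic minor: D E F G A B C#.
Degree 1 = D; degree 4 = G.
D up to G spans 4 letter names and 5 semitones — a perfect fourth.

perfect fourth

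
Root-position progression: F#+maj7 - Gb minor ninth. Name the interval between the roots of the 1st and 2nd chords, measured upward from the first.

The roots are F# and Gb.
From F# to Gb: 0 semitones over a second = diminished.

diminished 2nd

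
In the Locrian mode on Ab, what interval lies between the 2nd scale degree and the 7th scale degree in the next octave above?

M13

Ab locrian: Ab Bbb Cb Db Ebb Fb Gb.
That puts Bbb below Gb.
From Bbb to Gb is 21 semitones, exactly the major thirteenth.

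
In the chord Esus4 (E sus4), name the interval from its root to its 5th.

perfect 5th

Esus4 is spelled E, A, B.
So we need the interval from E up to B.
From E to B is 7 semitones, exactly the perfect fifth.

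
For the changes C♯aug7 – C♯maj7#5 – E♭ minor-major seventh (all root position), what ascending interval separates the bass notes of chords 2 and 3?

d3

The roots are C♯ and E♭.
3 letter names make it a third; at 2 semitones (a whole step narrower than major) the quality is diminished.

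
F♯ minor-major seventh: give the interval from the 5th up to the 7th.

F♯mM7 (F♯ minor-major seventh) is spelled F♯-A-C♯-E♯.
So we need the interval from C♯ up to E♯.
C♯ up to E♯ spans 3 letter names and 4 semitones — a major third.

major third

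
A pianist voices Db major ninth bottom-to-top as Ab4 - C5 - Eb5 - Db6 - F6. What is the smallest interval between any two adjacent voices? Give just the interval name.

Adjacent intervals: Ab4→C5 = major third; C5→Eb5 = minor third; Eb5→Db6 = minor seventh; Db6→F6 = major third.
The smallest is C5 to Eb5, a minor third (3 semitones).

minor third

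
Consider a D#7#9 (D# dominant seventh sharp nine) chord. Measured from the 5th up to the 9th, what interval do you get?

augmented 5th

D# dominant seventh sharp nine: D#-F##-A#-C#-E##.
5th = A#; 9th = E##.
5 letter names make it a fifth; at 8 semitones (a half step wider than perfect) the quality is augmented.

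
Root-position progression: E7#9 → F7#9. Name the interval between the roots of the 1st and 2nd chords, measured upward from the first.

minor second

The roots are E and F.
E up to F is 1 semitone, a half step narrower than a major second, so the interval is minor.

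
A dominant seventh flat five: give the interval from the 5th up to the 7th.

A dominant seventh flat five is spelled A-C#-Eb-G.
The 5th is Eb and the 7th is G.
From Eb to G is 4 semitones, exactly the major third.

major third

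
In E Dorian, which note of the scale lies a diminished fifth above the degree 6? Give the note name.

G

The scale is E F♯ G A B C♯ D.
The degree 6 is C♯; a diminished fifth above that is G — scale degree 3.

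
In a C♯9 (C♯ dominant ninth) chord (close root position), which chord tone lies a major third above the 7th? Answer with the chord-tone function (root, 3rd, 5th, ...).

The chord tones of C♯9 (C♯ dominant ninth) are C♯, E♯, G♯, B, D♯.
The 7th is B. A major third above B is D♯.
D♯ is the chord's 9th.

9th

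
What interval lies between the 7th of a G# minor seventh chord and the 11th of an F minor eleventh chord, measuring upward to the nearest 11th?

G# minor seventh has F# as its 7th, and F minor eleventh has Bb as its 11th.
F# up to Bb is 4 semitones, a half step narrower than a perfect fourth, so the interval is diminished.

d4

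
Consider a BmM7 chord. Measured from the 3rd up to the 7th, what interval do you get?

augmented fifth

Bm(maj7) (B minor-major seventh): B–D–F♯–A♯.
So we need the interval from D up to A♯.
D up to A♯ is 8 semitones, a half step wider than a perfect fifth, so the interval is augmented.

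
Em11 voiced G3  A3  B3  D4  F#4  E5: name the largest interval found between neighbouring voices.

minor 7th

Adjacent intervals: G3→A3 = major second; A3→B3 = major second; B3→D4 = minor third; D4→F#4 = major third; F#4→E5 = minor seventh.
The largest is F#4 to E5, a minor seventh (10 semitones).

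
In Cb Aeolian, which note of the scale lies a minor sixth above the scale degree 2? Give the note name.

The scale is Cb Db Ebb Fb Gb Abb Bbb.
The scale degree 2 is Db; a minor sixth above that is Bbb — scale degree 7.

Bbb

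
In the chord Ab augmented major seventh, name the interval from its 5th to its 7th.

minor third

The chord tones of Ab+maj7 (Ab augmented major seventh) are Ab C E G.
That puts E below G.
E up to G is 3 semitones, a half step narrower than a major third, so the interval is minor.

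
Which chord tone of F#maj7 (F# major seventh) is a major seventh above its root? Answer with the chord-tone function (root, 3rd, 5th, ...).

7th

F#maj7 (F# major seventh) is spelled F#, A#, C#, E#.
The root is F#. A major seventh above F# is E#.
E# is the chord's 7th.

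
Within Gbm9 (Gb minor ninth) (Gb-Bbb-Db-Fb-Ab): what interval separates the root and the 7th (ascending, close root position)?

m7

That puts Gb below Fb.
From Gb to Fb: 10 semitones over a seventh = minor.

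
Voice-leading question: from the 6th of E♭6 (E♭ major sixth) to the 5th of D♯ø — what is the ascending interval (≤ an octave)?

major sixth

E♭6 (E♭ major sixth) has C as its 6th, and D♯ø has A as its 5th.
From C to A is 9 semitones, exactly the major sixth.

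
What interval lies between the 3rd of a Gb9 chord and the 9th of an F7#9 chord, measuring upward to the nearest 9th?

augmented sixth

Gb9 has Bb as its 3rd, and F7#9 has G# as its 9th.
Bb up to G# is 10 semitones, a half step wider than a major sixth, so the interval is augmented.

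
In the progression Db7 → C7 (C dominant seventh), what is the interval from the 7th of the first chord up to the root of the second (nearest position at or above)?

A1

Db7 has Cb as its 7th, and C7 (C dominant seventh) has C as its root.
From Cb to C: 1 semitone over a unison = augmented.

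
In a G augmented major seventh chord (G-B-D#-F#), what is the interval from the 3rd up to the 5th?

major third

3rd = B; 5th = D#.
Counting 3 letters and 4 half steps from B gives a major third.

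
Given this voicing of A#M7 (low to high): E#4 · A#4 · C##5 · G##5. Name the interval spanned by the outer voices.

major tenth

The outer voices are E#4 and G##5.
From E# to G## is 16 semitones, exactly the major tenth.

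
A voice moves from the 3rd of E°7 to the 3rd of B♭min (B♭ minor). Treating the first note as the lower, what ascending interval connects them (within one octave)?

The 3rd of E°7 is G; the 3rd of B♭min (B♭ minor) is D♭.
5 letter names make it a fifth; at 6 semitones (a half step narrower than perfect) the quality is diminished.

diminished 5th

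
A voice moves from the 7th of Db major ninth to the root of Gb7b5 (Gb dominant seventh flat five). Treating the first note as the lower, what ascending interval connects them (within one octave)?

diminished fifth

The 7th of Db major ninth is C; the root of Gb7b5 (Gb dominant seventh flat five) is Gb.
5 letter names make it a fifth; at 6 semitones (a half step narrower than perfect) the quality is diminished.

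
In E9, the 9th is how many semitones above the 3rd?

E9 (E dominant ninth): E–G#–B–D–F#.
G# to F# is a minor seventh: 10 semitones.

10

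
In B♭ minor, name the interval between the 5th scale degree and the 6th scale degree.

The scale runs B♭ C D♭ E♭ F G♭ A♭.
That puts F below G♭.
F up to G♭ is 1 semitone, a half step narrower than a major second, so the interval is minor.

minor second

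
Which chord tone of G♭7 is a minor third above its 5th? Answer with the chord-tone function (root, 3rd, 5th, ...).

7th

G♭ dominant seventh: G♭ B♭ D♭ F♭.
The 5th is D♭. A minor third above D♭ is F♭.
F♭ is the chord's 7th.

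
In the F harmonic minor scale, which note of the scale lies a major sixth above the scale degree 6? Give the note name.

Bb

The scale is F G A♭ B♭ C D♭ E.
The scale degree 6 is D♭; a major sixth above that is B♭ — scale degree 4.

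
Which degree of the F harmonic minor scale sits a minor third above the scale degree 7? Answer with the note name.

The scale is F G Ab Bb C Db E.
The scale degree 7 is E; a minor third above that is G — scale degree 2.

G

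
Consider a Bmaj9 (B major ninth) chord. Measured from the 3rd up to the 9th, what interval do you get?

The chord tones of Bmaj9 are B-D♯-F♯-A♯-C♯.
So we need the interval from D♯ up to C♯.
7 letter names make it a seventh; at 10 semitones (a half step narrower than major) the quality is minor.

minor seventh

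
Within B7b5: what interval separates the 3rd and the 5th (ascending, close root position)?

B dominant seventh flat five is spelled B, D#, F, A.
That puts D# below F.
From D# to F: 2 semitones over a third = diminished.

diminished third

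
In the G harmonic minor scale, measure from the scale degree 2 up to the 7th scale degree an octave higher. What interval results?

The scale runs G A Bb C D Eb F#.
The scale degree 2 is A and the 7th degree (up an octave) is F#.
Counting 13 letters and 21 half steps from A gives a major thirteenth.

M13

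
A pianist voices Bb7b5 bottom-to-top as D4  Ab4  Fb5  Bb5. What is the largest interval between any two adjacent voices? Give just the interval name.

Adjacent intervals: D4→Ab4 = diminished fifth; Ab4→Fb5 = minor sixth; Fb5→Bb5 = augmented fourth.
The largest is Ab4 to Fb5, a minor sixth (8 semitones).

minor 6th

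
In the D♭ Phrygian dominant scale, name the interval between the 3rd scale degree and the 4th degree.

Spelling the D♭ Phrygian dominant scale: D♭ E𝄫 F G♭ A♭ B𝄫 C♭.
That puts F below G♭.
F up to G♭ is 1 semitone, a half step narrower than a major second, so the interval is minor.

minor second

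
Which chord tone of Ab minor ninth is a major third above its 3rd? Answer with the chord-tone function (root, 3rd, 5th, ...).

5th

The chord tones of Ab minor ninth are Ab–Cb–Eb–Gb–Bb.
The 3rd is Cb. A major third above Cb is Eb.
Eb is the chord's 5th.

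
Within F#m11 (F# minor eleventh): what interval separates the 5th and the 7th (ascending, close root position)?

F#m11 (F# minor eleventh) is spelled F#, A, C#, E, G#, B.
5th = C#; 7th = E.
3 letter names make it a third; at 3 semitones (a half step narrower than major) the quality is minor.

minor third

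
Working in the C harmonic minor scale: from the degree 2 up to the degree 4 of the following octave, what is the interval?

minor tenth

C harmonic minor: C D E♭ F G A♭ B.
That puts D below F.
D up to F is 15 semitones, a half step narrower than a major tenth, so the interval is minor.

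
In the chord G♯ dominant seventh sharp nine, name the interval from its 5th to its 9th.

G♯ dominant seventh sharp nine is spelled G♯-B♯-D♯-F♯-A𝄪.
The 5th is D♯ and the 9th is A𝄪.
From D♯ to A𝄪: 8 semitones over a fifth = augmented.

augmented fifth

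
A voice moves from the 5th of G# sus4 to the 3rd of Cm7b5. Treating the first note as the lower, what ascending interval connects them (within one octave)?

The 5th of G# sus4 is D#; the 3rd of Cm7b5 is Eb.
2 letter names make it a second; at 0 semitones (a whole step narrower than major) the quality is diminished.

diminished second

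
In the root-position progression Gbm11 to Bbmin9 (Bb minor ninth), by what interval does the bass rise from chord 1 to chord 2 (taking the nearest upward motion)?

The roots are Gb and Bb.
From Gb to Bb is 4 semitones, exactly the major third.

major 3rd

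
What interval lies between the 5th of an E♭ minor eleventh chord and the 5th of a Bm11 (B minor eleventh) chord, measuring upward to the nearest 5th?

augmented fifth

The 5th of E♭ minor eleventh is B♭; the 5th of Bm11 (B minor eleventh) is F♯.
5 letter names make it a fifth; at 8 semitones (a half step wider than perfect) the quality is augmented.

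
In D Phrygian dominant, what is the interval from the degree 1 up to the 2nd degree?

The scale runs D E♭ F♯ G A B♭ C.
Degree 1 = D; scale degree 2 = E♭.
From D to E♭: 1 semitone over a second = minor.

minor second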